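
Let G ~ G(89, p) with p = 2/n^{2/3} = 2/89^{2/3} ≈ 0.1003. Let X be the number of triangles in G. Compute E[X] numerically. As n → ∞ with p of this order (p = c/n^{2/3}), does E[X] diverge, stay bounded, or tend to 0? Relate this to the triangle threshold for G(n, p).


Number of potential triangles: C(89, 3) = 113564.
Each occurs with probability p³ ≈ (0.1003)³ ≈ 1.009973e-03.
By linearity: E[X] = C(89, 3)·p³ ≈ 113564 · 1.009973e-03 ≈ 114.6966.
Since α = 2/3 < 1, p = c/n^{2/3} ≫ 1/n is above the triangle threshold p ~ 1/n. Asymptotically E[X] ~ (c³/6)·n^{3(1−α)} = (2³/6)·n^{1} → ∞; triangles are abundant w.h.p.

E[X] ≈ 114.6966; in regime p = Θ(1/n^{2/3}) E[X] diverges (above the triangle threshold p ~ 1/n).


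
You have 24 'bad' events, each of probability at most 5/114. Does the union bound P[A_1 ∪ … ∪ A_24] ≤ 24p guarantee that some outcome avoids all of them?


Union bound: P[∪_{i=1}^{24} A_i] ≤ Σ_i P[A_i] ≤ 24·p = 24·(5/114) = 20/19.
Numerically: 20/19 ≈ 1.052632.
Is 20/19 < 1? NO.
Since the bound 20/19 is ≥ 1, the union bound is uninformative here; it does NOT by itself certify existence.

24·p = 20/19 ≈ 1.052632; existence NOT certified by the union bound.


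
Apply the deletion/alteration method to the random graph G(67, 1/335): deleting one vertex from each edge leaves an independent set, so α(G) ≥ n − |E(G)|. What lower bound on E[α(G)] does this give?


E[|E(G)|] = C(67, 2)·p = 2211 · (1/335) = 33/5.
E[α(G)] ≥ n − E[|E(G)|] = 67 − 33/5 = 302/5.
Numerically: ≈ 60.40000.
(This is only a lower bound; the true E[α(G)] may be larger.)

E[α(G)] ≥ 302/5 ≈ 60.40000.


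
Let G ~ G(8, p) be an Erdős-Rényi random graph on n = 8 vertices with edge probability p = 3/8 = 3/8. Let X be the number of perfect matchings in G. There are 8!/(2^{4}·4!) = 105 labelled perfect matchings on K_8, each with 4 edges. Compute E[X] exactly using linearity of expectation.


K_8 has 8!/(2^{4}·4!) = 105 labelled perfect matchings.
For each such perfect matching H, let X_H = 1 if all 4 edges of H are present in G. Then P[X_H = 1] = p^{4} = (3/8)^{4} = 81/4096.
By linearity of expectation: E[X] = Σ_H E[X_H] = 105 · p^{4} = 105 · 81/4096 = 8505/4096.
Numerically: E[X] ≈ 2.08.

E[X] = 105 · (3/8)^{4} = 8505/4096 ≈ 2.08.


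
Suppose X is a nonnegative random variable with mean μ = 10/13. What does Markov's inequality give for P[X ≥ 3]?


μ = E[X] = 10/13, a = 3.
Markov: P[X ≥ 3] ≤ μ/a = (10/13)/3 = 10/39.
Numerically: ≈ 0.25641.
(Since a = 3 > μ = 0.76923, the bound 10/39 is < 1 and informative.)

P[X ≥ 3] ≤ 10/39 ≈ 0.25641.


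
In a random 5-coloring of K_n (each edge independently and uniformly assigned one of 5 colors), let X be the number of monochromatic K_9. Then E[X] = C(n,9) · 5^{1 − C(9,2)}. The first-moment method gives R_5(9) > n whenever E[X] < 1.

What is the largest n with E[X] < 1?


We need C(n, 9) · 5^{1 − 36} < 1, i.e. C(n, 9) < 5^{36 − 1} = 2910383045673370361328125.
Check values of n near the boundary:
  n = 2165: C(2165, 9) = 2832220612024886803272630; 2832220612024886803272630 < 2910383045673370361328125? YES
  n = 2166: C(2166, 9) = 2844037944203015677277940; 2844037944203015677277940 < 2910383045673370361328125? YES
  n = 2167: C(2167, 9) = 2855899084841489792706810; 2855899084841489792706810 < 2910383045673370361328125? YES
  n = 2168: C(2168, 9) = 2867804175977929537095120; 2867804175977929537095120 < 2910383045673370361328125? YES
  n = 2169: C(2169, 9) = 2879753360044504243499683; 2879753360044504243499683 < 2910383045673370361328125? YES
  n = 2170: C(2170, 9) = 2891746779868845075610510; 2891746779868845075610510 < 2910383045673370361328125? YES
  n = 2171: C(2171, 9) = 2903784578674959601827205; 2903784578674959601827205 < 2910383045673370361328125? YES
  n = 2172: C(2172, 9) = 2915866900084148060642020; 2915866900084148060642020 < 2910383045673370361328125? NO
  n = 2173: C(2173, 9) = 2927993888115921319674265; 2927993888115921319674265 < 2910383045673370361328125? NO
The largest n with C(n, 9) < 2910383045673370361328125 is n = 2171 (where E[X] = 580756915734991920365441/582076609134674072265625 ≈ 0.997733). Hence R_5(9) > 2171, i.e. R_5(9) ≥ 2172.

Largest n = 2171; hence R_5(9) > 2171.


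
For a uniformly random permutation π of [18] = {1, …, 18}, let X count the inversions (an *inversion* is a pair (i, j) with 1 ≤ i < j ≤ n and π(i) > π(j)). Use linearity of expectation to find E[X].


Write X = Σ X_I over the C(18, 2) = 153 pairs i < j, with X_I the indicator of one inversion.
There are 153 indicators.
For each fixed pair i < j, the values π(i) and π(j) are two distinct elements of {1, …, 18} in uniformly random order; by symmetry P[π(i) > π(j)] = 1/2.
By linearity: E[X] = 153 · (1/2) = C(18, 2) · (1/2) = 153/2 = 153/2 ≈ 76.500000.

E[X] = 153/2 = 76.500000.


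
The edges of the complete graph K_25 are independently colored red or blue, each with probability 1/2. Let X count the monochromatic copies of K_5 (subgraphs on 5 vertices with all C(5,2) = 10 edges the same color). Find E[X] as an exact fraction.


Let X = Σ_S X_S over the C(25, 5) = 53130 subsets S of size 5, where X_S = 1 if the K_5 on S is monochromatic.
For a fixed S, the K_5 on S has C(5, 2) = 10 edges. P[all 10 edges red] = (1/2)^10, and likewise for blue, so P[monochromatic] = 2·(1/2)^10 = 2^{1 − 10} = 1/512.
By linearity: E[X] = C(25, 5) · 2^{1 − 10} = 53130 · 1/512 = 26565/256.
Numerically: E[X] ≈ 103.770.

E[X] = C(25,5)·2^(1−C(5,2)) = 26565/256 ≈ 103.770.


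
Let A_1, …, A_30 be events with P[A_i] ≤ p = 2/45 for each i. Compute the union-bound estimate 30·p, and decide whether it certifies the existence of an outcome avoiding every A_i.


Union bound: P[∪_{i=1}^{30} A_i] ≤ Σ_i P[A_i] ≤ 30·p = 30·(2/45) = 4/3.
Numerically: 4/3 ≈ 1.3333333.
Is 4/3 < 1? NO.
Since the bound 4/3 is ≥ 1, the union bound is uninformative here; it does NOT by itself certify existence.

30·p = 4/3 ≈ 1.3333333; existence NOT certified by the union bound.


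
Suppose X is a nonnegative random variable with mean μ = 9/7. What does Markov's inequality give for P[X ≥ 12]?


μ = E[X] = 9/7, a = 12.
Markov: P[X ≥ 12] ≤ μ/a = (9/7)/12 = 3/28.
Numerically: ≈ 0.107.
(Since a = 12 > μ = 1.286, the bound 3/28 is < 1 and informative.)

P[X ≥ 12] ≤ 3/28 ≈ 0.107.


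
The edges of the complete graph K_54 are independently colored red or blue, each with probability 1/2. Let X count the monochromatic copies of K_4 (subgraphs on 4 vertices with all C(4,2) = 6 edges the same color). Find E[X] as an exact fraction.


Let X = Σ_S X_S over the C(54, 4) = 316251 subsets S of size 4, where X_S = 1 if the K_4 on S is monochromatic.
For a fixed S, the K_4 on S has C(4, 2) = 6 edges. P[all 6 edges red] = (1/2)^6, and likewise for blue, so P[monochromatic] = 2·(1/2)^6 = 2^{1 − 6} = 1/32.
By linearity: E[X] = C(54, 4) · 2^{1 − 6} = 316251 · 1/32 = 316251/32.
Numerically: E[X] ≈ 9882.843750.

E[X] = C(54,4)·2^(1−C(4,2)) = 316251/32 ≈ 9882.843750.


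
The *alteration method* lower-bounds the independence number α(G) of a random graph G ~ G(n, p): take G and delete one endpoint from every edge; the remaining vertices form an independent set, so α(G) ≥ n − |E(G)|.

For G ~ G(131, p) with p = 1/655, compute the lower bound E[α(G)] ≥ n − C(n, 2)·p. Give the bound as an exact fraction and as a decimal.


E[|E(G)|] = C(131, 2)·p = 8515 · (1/655) = 13.
E[α(G)] ≥ n − E[|E(G)|] = 131 − 13 = 118.
Numerically: ≈ 118.00000.
(This is only a lower bound; the true E[α(G)] may be larger.)

E[α(G)] ≥ 118 ≈ 118.00000.


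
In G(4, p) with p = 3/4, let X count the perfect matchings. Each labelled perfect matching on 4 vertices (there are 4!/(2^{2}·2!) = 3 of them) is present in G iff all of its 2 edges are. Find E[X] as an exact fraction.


K_4 has 4!/(2^{2}·2!) = 3 labelled perfect matchings.
For each such perfect matching H, let X_H = 1 if all 2 edges of H are present in G. Then P[X_H = 1] = p^{2} = (3/4)^{2} = 9/16.
Summing the indicators: E[X] = Σ_H E[X_H] = 3 · p^{2} = 3 · 9/16 = 27/16.
Numerically: E[X] ≈ 1.69.

E[X] = 3 · (3/4)^{2} = 27/16 ≈ 1.69.


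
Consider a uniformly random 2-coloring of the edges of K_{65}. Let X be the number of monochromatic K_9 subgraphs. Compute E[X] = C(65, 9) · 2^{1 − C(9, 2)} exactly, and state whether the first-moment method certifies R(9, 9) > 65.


E[X] = C(65, 9) · 2^{1 − 36} = 31966749880 · 2^{−35} = 31966749880/34359738368.
As a reduced fraction: E[X] = 3995843735/4294967296 ≈ 0.930355.
Is E[X] < 1? YES.
Since E[X] < 1, there exists a 2-coloring of K_{65} with no monochromatic K_9; hence R(9, 9) > 65.

E[X] = 3995843735/4294967296 ≈ 0.930355; E[X] < 1, so R(9, 9) > 65.


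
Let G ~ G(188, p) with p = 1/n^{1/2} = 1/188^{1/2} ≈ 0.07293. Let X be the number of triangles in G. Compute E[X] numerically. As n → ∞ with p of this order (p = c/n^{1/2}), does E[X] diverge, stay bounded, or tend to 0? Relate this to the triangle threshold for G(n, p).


Number of potential triangles: C(188, 3) = 1089836.
Each occurs with probability p³ ≈ (0.07293)³ ≈ 3.879388e-04.
By linearity: E[X] = C(188, 3)·p³ ≈ 1089836 · 3.879388e-04 ≈ 422.7897.
Since α = 1/2 < 1, p = c/n^{1/2} ≫ 1/n is above the triangle threshold p ~ 1/n. Asymptotically E[X] ~ (c³/6)·n^{3(1−α)} = (1³/6)·n^{1.5} → ∞; triangles are abundant w.h.p.

E[X] ≈ 422.7897; in regime p = Θ(1/n^{1/2}) E[X] diverges (above the triangle threshold p ~ 1/n).


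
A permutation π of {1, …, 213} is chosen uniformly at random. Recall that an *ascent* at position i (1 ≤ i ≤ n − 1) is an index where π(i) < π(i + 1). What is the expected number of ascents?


Write X = Σ X_I over i = 1, …, 212, with X_I the indicator of one ascent.
There are 212 indicators.
For each fixed i, the pair (π(i), π(i+1)) is a uniformly random ordered pair of distinct values from {1, …, 213}; by symmetry P[π(i) < π(i+1)] = 1/2.
By linearity: E[X] = 212 · (1/2) = (213 − 1) · (1/2) = 106 ≈ 106.000.

E[X] = 106 = 106.000.


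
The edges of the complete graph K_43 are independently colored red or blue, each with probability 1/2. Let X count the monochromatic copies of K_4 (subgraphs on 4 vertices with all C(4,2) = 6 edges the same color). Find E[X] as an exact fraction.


Let X = Σ_S X_S over the C(43, 4) = 123410 subsets S of size 4, where X_S = 1 if the K_4 on S is monochromatic.
For a fixed S, the K_4 on S has C(4, 2) = 6 edges. P[all 6 edges red] = (1/2)^6, and likewise for blue, so P[monochromatic] = 2·(1/2)^6 = 2^{1 − 6} = 1/32.
By linearity: E[X] = C(43, 4) · 2^{1 − 6} = 123410 · 1/32 = 61705/16.
Numerically: E[X] ≈ 3856.56250.

E[X] = C(43,4)·2^(1−C(4,2)) = 61705/16 ≈ 3856.56250.


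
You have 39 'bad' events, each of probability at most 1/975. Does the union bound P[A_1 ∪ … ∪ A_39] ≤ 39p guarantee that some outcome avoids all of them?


Union bound: P[∪_{i=1}^{39} A_i] ≤ Σ_i P[A_i] ≤ 39·p = 39·(1/975) = 1/25.
Numerically: 1/25 ≈ 0.04000.
Is 1/25 < 1? YES.
Since P[∪ A_i] ≤ 1/25 < 1, the complement has P[∩ A_i^c] ≥ 1 − 1/25 = 24/25 > 0, so some outcome avoids every A_i.

39·p = 1/25 ≈ 0.04000; existence CERTIFIED by the union bound.


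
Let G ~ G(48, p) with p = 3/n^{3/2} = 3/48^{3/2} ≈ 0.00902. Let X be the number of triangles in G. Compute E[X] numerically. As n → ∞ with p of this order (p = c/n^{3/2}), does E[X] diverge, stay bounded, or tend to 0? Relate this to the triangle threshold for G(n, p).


Number of potential triangles: C(48, 3) = 17296.
Each occurs with probability p³ ≈ (0.00902)³ ≈ 7.34139e-07.
By linearity: E[X] = C(48, 3)·p³ ≈ 17296 · 7.34139e-07 ≈ 0.013.
Since α = 3/2 > 1, p = c/n^{3/2} = o(1/n) is below the triangle threshold p ~ 1/n. Asymptotically E[X] ~ (c³/6)·n^{3(1−α)} = (3³/6)·n^{-1.5} → 0, so by Markov's inequality G has no triangles w.h.p.

E[X] ≈ 0.013; in regime p = Θ(1/n^{3/2}) E[X] tends to 0 (below the triangle threshold p ~ 1/n).


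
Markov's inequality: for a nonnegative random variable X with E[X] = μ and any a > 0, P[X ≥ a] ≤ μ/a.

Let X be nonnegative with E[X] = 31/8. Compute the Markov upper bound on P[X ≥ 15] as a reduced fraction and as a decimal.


μ = E[X] = 31/8, a = 15.
Markov: P[X ≥ 15] ≤ μ/a = (31/8)/15 = 31/120.
Numerically: ≈ 0.25833.
(Since a = 15 > μ = 3.87500, the bound 31/120 is < 1 and informative.)

P[X ≥ 15] ≤ 31/120 ≈ 0.25833.


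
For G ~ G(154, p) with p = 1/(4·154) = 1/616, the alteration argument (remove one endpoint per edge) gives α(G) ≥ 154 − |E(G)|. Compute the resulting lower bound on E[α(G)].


E[|E(G)|] = C(154, 2)·p = 11781 · (1/616) = 153/8.
E[α(G)] ≥ n − E[|E(G)|] = 154 − 153/8 = 1079/8.
Numerically: ≈ 134.875.
(This is only a lower bound; the true E[α(G)] may be larger.)

E[α(G)] ≥ 1079/8 ≈ 134.875.


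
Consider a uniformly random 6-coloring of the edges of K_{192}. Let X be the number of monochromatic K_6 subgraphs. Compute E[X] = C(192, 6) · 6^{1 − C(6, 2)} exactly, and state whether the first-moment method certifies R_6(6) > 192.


E[X] = C(192, 6) · 6^{1 − 15} = 64300886496 · 6^{−14} = 64300886496/78364164096.
As a reduced fraction: E[X] = 223266967/272097792 ≈ 0.8205.
Is E[X] < 1? YES.
Since E[X] < 1, there exists a 6-coloring of K_{192} with no monochromatic K_6; hence R_6(6) > 192.

E[X] = 223266967/272097792 ≈ 0.8205; E[X] < 1, so R_6(6) > 192.


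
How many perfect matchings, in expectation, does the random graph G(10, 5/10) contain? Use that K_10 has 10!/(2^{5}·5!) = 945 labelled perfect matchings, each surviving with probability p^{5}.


K_10 has 10!/(2^{5}·5!) = 945 labelled perfect matchings.
For each such perfect matching H, let X_H = 1 if all 5 edges of H are present in G. Then P[X_H = 1] = p^{5} = (1/2)^{5} = 1/32.
By linearity: E[X] = Σ_H E[X_H] = 945 · p^{5} = 945 · 1/32 = 945/32.
Numerically: E[X] ≈ 29.5.

E[X] = 945 · (1/2)^{5} = 945/32 ≈ 29.5.


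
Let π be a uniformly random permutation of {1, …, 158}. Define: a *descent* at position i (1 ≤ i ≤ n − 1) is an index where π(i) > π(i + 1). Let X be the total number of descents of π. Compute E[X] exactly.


Write X = Σ X_I over i = 1, …, 157, with X_I the indicator of one descent.
There are 157 indicators.
For each fixed i, the pair (π(i), π(i+1)) is a uniformly random ordered pair of distinct values from {1, …, 158}; by symmetry P[π(i) > π(i+1)] = 1/2.
By linearity: E[X] = 157 · (1/2) = (158 − 1) · (1/2) = 157/2 ≈ 78.500000.

E[X] = 157/2 = 78.500000.


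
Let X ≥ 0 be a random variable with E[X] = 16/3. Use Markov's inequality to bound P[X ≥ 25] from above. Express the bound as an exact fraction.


μ = E[X] = 16/3, a = 25.
Markov: P[X ≥ 25] ≤ μ/a = (16/3)/25 = 16/75.
Numerically: ≈ 0.213.
(Since a = 25 > μ = 5.333, the bound 16/75 is < 1 and informative.)

P[X ≥ 25] ≤ 16/75 ≈ 0.213.


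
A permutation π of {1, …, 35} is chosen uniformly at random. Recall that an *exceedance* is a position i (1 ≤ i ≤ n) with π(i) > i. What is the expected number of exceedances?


Write X = Σ_{i=1}^{35} X_i, where X_i = 1_{π(i) > i}.
For each fixed i, π(i) is uniform over {1, …, 35} (marginal of a uniform permutation), so P[π(i) > i] = (n − i)/n. Summing: Σ_{i=1}^{35} (n − i)/n = (0 + 1 + … + 34)/35 = 35(35 − 1)/(2·35) = (35 − 1)/2.
Hence E[X] = Σ_{i=1}^{35} (35 − i)/35 = 17 ≈ 17.0000.

E[X] = 17 = 17.0000.


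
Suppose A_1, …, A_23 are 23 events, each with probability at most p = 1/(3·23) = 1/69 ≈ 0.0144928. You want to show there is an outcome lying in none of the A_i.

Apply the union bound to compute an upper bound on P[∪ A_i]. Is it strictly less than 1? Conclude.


Union bound: P[∪_{i=1}^{23} A_i] ≤ Σ_i P[A_i] ≤ 23·p = 23·(1/69) = 1/3.
Numerically: 1/3 ≈ 0.3333333.
Is 1/3 < 1? YES.
Since P[∪ A_i] ≤ 1/3 < 1, the complement has P[∩ A_i^c] ≥ 1 − 1/3 = 2/3 > 0, so some outcome avoids every A_i.

23·p = 1/3 ≈ 0.3333333; existence CERTIFIED by the union bound.


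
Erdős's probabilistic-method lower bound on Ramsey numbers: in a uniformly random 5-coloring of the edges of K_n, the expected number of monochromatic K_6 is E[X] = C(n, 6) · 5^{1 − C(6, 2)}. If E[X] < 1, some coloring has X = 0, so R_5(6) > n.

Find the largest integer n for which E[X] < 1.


We need C(n, 6) · 5^{1 − 15} < 1, i.e. C(n, 6) < 5^{15 − 1} = 6103515625.
Check values of n near the boundary:
  n = 125: C(125, 6) = 4690625500; 4690625500 < 6103515625? YES
  n = 126: C(126, 6) = 4925156775; 4925156775 < 6103515625? YES
  n = 127: C(127, 6) = 5169379425; 5169379425 < 6103515625? YES
  n = 128: C(128, 6) = 5423611200; 5423611200 < 6103515625? YES
  n = 129: C(129, 6) = 5688177600; 5688177600 < 6103515625? YES
  n = 130: C(130, 6) = 5963412000; 5963412000 < 6103515625? YES
  n = 131: C(131, 6) = 6249655776; 6249655776 < 6103515625? NO
  n = 132: C(132, 6) = 6547258432; 6547258432 < 6103515625? NO
The largest n with C(n, 6) < 6103515625 is n = 130 (where E[X] = 47707296/48828125 ≈ 0.97705). Hence R_5(6) > 130, i.e. R_5(6) ≥ 131.

Largest n = 130; hence R_5(6) > 130.


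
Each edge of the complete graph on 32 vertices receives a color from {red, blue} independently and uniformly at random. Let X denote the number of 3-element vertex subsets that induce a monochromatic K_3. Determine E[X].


Let X = Σ_S X_S over the C(32, 3) = 4960 subsets S of size 3, where X_S = 1 if the K_3 on S is monochromatic.
For a fixed S, the K_3 on S has C(3, 2) = 3 edges. P[all 3 edges red] = (1/2)^3, and likewise for blue, so P[monochromatic] = 2·(1/2)^3 = 2^{1 − 3} = 1/4.
By linearity of expectation: E[X] = C(32, 3) · 2^{1 − 3} = 4960 · 1/4 = 1240.
Numerically: E[X] ≈ 1240.000000.

E[X] = C(32,3)·2^(1−C(3,2)) = 1240 ≈ 1240.000000.


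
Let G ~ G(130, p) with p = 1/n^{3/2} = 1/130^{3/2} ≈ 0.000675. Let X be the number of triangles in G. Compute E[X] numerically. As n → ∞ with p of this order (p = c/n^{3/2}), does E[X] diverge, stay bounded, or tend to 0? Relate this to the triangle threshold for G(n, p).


Number of potential triangles: C(130, 3) = 357760.
Each occurs with probability p³ ≈ (0.000675)³ ≈ 3.07082e-10.
By linearity: E[X] = C(130, 3)·p³ ≈ 357760 · 3.07082e-10 ≈ 0.000.
Since α = 3/2 > 1, p = c/n^{3/2} = o(1/n) is below the triangle threshold p ~ 1/n. Asymptotically E[X] ~ (c³/6)·n^{3(1−α)} = (1³/6)·n^{-1.5} → 0, so by Markov's inequality G has no triangles w.h.p.

E[X] ≈ 0.000; in regime p = Θ(1/n^{3/2}) E[X] tends to 0 (below the triangle threshold p ~ 1/n).


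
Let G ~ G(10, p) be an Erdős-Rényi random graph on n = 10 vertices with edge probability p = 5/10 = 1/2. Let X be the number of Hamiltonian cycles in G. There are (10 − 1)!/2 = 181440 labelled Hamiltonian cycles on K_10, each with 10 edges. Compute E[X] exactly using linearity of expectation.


K_10 has (10 − 1)!/2 = 181440 labelled Hamiltonian cycles.
For each such Hamiltonian cycle H, let X_H = 1 if all 10 edges of H are present in G. Then P[X_H = 1] = p^{10} = (1/2)^{10} = 1/1024.
By linearity of expectation: E[X] = Σ_H E[X_H] = 181440 · p^{10} = 181440 · 1/1024 = 2835/16.
Numerically: E[X] ≈ 177.188.

E[X] = 181440 · (1/2)^{10} = 2835/16 ≈ 177.188.


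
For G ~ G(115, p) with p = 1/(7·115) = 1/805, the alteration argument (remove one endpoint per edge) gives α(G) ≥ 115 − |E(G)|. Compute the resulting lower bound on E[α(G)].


E[|E(G)|] = C(115, 2)·p = 6555 · (1/805) = 57/7.
E[α(G)] ≥ n − E[|E(G)|] = 115 − 57/7 = 748/7.
Numerically: ≈ 106.8571.
(This is only a lower bound; the true E[α(G)] may be larger.)

E[α(G)] ≥ 748/7 ≈ 106.8571.


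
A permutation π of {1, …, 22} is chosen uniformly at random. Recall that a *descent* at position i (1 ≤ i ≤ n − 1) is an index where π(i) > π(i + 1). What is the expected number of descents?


Write X = Σ X_I over i = 1, …, 21, with X_I the indicator of one descent.
There are 21 indicators.
For each fixed i, the pair (π(i), π(i+1)) is a uniformly random ordered pair of distinct values from {1, …, 22}; by symmetry P[π(i) > π(i+1)] = 1/2.
By linearity: E[X] = 21 · (1/2) = (22 − 1) · (1/2) = 21/2 ≈ 10.5000.

E[X] = 21/2 = 10.5000.


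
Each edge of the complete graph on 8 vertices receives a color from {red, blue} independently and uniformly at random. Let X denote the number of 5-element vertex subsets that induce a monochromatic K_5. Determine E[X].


Let X = Σ_S X_S over the C(8, 5) = 56 subsets S of size 5, where X_S = 1 if the K_5 on S is monochromatic.
For a fixed S, the K_5 on S has C(5, 2) = 10 edges. P[all 10 edges red] = (1/2)^10, and likewise for blue, so P[monochromatic] = 2·(1/2)^10 = 2^{1 − 10} = 1/512.
By linearity: E[X] = C(8, 5) · 2^{1 − 10} = 56 · 1/512 = 7/64.
Numerically: E[X] ≈ 0.109.

E[X] = C(8,5)·2^(1−C(5,2)) = 7/64 ≈ 0.109.


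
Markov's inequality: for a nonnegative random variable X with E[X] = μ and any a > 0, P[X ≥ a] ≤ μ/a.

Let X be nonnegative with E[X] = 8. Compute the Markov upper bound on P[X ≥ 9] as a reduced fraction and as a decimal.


μ = E[X] = 8, a = 9.
Markov: P[X ≥ 9] ≤ μ/a = (8)/9 = 8/9.
Numerically: ≈ 0.8889.
(Since a = 9 > μ = 8.0000, the bound 8/9 is < 1 and informative.)

P[X ≥ 9] ≤ 8/9 ≈ 0.8889.


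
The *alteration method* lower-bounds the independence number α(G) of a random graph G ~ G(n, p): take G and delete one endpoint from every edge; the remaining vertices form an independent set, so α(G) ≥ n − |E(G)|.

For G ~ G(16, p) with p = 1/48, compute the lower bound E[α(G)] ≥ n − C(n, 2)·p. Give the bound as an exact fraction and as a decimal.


E[|E(G)|] = C(16, 2)·p = 120 · (1/48) = 5/2.
E[α(G)] ≥ n − E[|E(G)|] = 16 − 5/2 = 27/2.
Numerically: ≈ 13.500.
(This is only a lower bound; the true E[α(G)] may be larger.)

E[α(G)] ≥ 27/2 ≈ 13.500.


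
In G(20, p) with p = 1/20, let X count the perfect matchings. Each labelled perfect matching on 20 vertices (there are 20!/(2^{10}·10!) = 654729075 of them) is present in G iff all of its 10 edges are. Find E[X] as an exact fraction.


K_20 has 20!/(2^{10}·10!) = 654729075 labelled perfect matchings.
For each such perfect matching H, let X_H = 1 if all 10 edges of H are present in G. Then P[X_H = 1] = p^{10} = (1/20)^{10} = 1/10240000000000.
By linearity of expectation: E[X] = Σ_H E[X_H] = 654729075 · p^{10} = 654729075 · 1/10240000000000 = 26189163/409600000000.
Numerically: E[X] ≈ 6.39384e-05.

E[X] = 654729075 · (1/20)^{10} = 26189163/409600000000 ≈ 6.39384e-05.


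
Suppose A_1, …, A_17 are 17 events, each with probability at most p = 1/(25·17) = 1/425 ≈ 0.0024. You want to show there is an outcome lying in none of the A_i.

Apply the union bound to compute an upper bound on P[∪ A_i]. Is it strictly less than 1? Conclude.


Union bound: P[∪_{i=1}^{17} A_i] ≤ Σ_i P[A_i] ≤ 17·p = 17·(1/425) = 1/25.
Numerically: 1/25 ≈ 0.0400.
Is 1/25 < 1? YES.
Since P[∪ A_i] ≤ 1/25 < 1, the complement has P[∩ A_i^c] ≥ 1 − 1/25 = 24/25 > 0, so some outcome avoids every A_i.

17·p = 1/25 ≈ 0.0400; existence CERTIFIED by the union bound.


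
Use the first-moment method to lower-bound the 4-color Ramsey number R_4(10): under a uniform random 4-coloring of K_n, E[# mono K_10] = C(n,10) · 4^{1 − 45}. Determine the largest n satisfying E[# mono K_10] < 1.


We need C(n, 10) · 4^{1 − 45} < 1, i.e. C(n, 10) < 4^{45 − 1} = 309485009821345068724781056.
Check values of n near the boundary:
  n = 2019: C(2019, 10) = 303322949179835278009229628; 303322949179835278009229628 < 309485009821345068724781056? YES
  n = 2020: C(2020, 10) = 304832018578739931133653656; 304832018578739931133653656 < 309485009821345068724781056? YES
  n = 2021: C(2021, 10) = 306347841644770462864800616; 306347841644770462864800616 < 309485009821345068724781056? YES
  n = 2022: C(2022, 10) = 307870445231474093395937796; 307870445231474093395937796 < 309485009821345068724781056? YES
  n = 2023: C(2023, 10) = 309399856285778485315440716; 309399856285778485315440716 < 309485009821345068724781056? YES
  n = 2024: C(2024, 10) = 310936101848269937576192656; 310936101848269937576192656 < 309485009821345068724781056? NO
  n = 2025: C(2025, 10) = 312479209053472269772600560; 312479209053472269772600560 < 309485009821345068724781056? NO
The largest n with C(n, 10) < 309485009821345068724781056 is n = 2023 (where E[X] = 77349964071444621328860179/77371252455336267181195264 ≈ 0.99972). Hence R_4(10) > 2023, i.e. R_4(10) ≥ 2024.

Largest n = 2023; hence R_4(10) > 2023.


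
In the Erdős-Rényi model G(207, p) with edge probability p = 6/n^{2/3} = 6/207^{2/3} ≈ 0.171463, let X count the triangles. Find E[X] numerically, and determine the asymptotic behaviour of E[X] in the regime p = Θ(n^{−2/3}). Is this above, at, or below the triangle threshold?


Number of potential triangles: C(207, 3) = 1456935.
Each occurs with probability p³ ≈ (0.171463)³ ≈ 5.04095778e-03.
By linearity: E[X] = C(207, 3)·p³ ≈ 1456935 · 5.04095778e-03 ≈ 7344.347826.
Since α = 2/3 < 1, p = c/n^{2/3} ≫ 1/n is above the triangle threshold p ~ 1/n. Asymptotically E[X] ~ (c³/6)·n^{3(1−α)} = (6³/6)·n^{1} → ∞; triangles are abundant w.h.p.

E[X] ≈ 7344.347826; in regime p = Θ(1/n^{2/3}) E[X] diverges (above the triangle threshold p ~ 1/n).


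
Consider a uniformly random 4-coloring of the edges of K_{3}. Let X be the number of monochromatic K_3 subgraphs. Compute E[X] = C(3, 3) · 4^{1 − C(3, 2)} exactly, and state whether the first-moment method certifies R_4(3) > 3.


E[X] = C(3, 3) · 4^{1 − 3} = 1 · 4^{−2} = 1/16.
As a reduced fraction: E[X] = 1/16 ≈ 0.0625.
Is E[X] < 1? YES.
Since E[X] < 1, there exists a 4-coloring of K_{3} with no monochromatic K_3; hence R_4(3) > 3.

E[X] = 1/16 ≈ 0.0625; E[X] < 1, so R_4(3) > 3.


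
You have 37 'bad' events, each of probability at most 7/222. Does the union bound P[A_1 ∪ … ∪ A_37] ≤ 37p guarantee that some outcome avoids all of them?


Union bound: P[∪_{i=1}^{37} A_i] ≤ Σ_i P[A_i] ≤ 37·p = 37·(7/222) = 7/6.
Numerically: 7/6 ≈ 1.167.
Is 7/6 < 1? NO.
Since the bound 7/6 is ≥ 1, the union bound is uninformative here; it does NOT by itself certify existence.

37·p = 7/6 ≈ 1.167; existence NOT certified by the union bound.


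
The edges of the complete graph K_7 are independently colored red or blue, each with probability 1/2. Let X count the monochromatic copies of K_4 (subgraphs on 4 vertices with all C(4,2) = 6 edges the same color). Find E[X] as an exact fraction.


Let X = Σ_S X_S over the C(7, 4) = 35 subsets S of size 4, where X_S = 1 if the K_4 on S is monochromatic.
For a fixed S, the K_4 on S has C(4, 2) = 6 edges. P[all 6 edges red] = (1/2)^6, and likewise for blue, so P[monochromatic] = 2·(1/2)^6 = 2^{1 − 6} = 1/32.
Summing: E[X] = C(7, 4) · 2^{1 − 6} = 35 · 1/32 = 35/32.
Numerically: E[X] ≈ 1.09375.

E[X] = C(7,4)·2^(1−C(4,2)) = 35/32 ≈ 1.09375.


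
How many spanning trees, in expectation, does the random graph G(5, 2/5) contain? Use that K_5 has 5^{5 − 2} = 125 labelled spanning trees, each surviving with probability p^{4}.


K_5 has 5^{5 − 2} = 125 labelled spanning trees.
For each such spanning tree H, let X_H = 1 if all 4 edges of H are present in G. Then P[X_H = 1] = p^{4} = (2/5)^{4} = 16/625.
By linearity of expectation: E[X] = Σ_H E[X_H] = 125 · p^{4} = 125 · 16/625 = 16/5.
Numerically: E[X] ≈ 3.2.

E[X] = 125 · (2/5)^{4} = 16/5 ≈ 3.2.


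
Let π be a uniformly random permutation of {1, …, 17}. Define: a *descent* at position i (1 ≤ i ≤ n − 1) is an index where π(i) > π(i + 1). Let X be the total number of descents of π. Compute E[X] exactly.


Write X = Σ X_I over i = 1, …, 16, with X_I the indicator of one descent.
There are 16 indicators.
For each fixed i, the pair (π(i), π(i+1)) is a uniformly random ordered pair of distinct values from {1, …, 17}; by symmetry P[π(i) > π(i+1)] = 1/2.
By linearity: E[X] = 16 · (1/2) = (17 − 1) · (1/2) = 8 ≈ 8.000000.

E[X] = 8 = 8.000000.


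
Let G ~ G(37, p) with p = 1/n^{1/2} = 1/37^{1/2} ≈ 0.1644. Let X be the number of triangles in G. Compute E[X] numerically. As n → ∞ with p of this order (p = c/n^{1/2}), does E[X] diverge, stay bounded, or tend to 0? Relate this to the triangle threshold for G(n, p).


Number of potential triangles: C(37, 3) = 7770.
Each occurs with probability p³ ≈ (0.1644)³ ≈ 4.443216e-03.
By linearity: E[X] = C(37, 3)·p³ ≈ 7770 · 4.443216e-03 ≈ 34.5238.
Since α = 1/2 < 1, p = c/n^{1/2} ≫ 1/n is above the triangle threshold p ~ 1/n. Asymptotically E[X] ~ (c³/6)·n^{3(1−α)} = (1³/6)·n^{1.5} → ∞; triangles are abundant w.h.p.

E[X] ≈ 34.5238; in regime p = Θ(1/n^{1/2}) E[X] diverges (above the triangle threshold p ~ 1/n).


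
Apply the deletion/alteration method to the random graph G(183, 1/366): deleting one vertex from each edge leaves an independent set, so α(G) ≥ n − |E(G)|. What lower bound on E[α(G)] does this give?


E[|E(G)|] = C(183, 2)·p = 16653 · (1/366) = 91/2.
E[α(G)] ≥ n − E[|E(G)|] = 183 − 91/2 = 275/2.
Numerically: ≈ 137.50000.
(This is only a lower bound; the true E[α(G)] may be larger.)

E[α(G)] ≥ 275/2 ≈ 137.50000.


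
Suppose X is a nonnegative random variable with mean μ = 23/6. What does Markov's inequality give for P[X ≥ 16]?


μ = E[X] = 23/6, a = 16.
Markov: P[X ≥ 16] ≤ μ/a = (23/6)/16 = 23/96.
Numerically: ≈ 0.23958.
(Since a = 16 > μ = 3.83333, the bound 23/96 is < 1 and informative.)

P[X ≥ 16] ≤ 23/96 ≈ 0.23958.


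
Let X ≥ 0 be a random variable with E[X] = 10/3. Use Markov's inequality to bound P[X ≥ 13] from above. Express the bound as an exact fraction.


μ = E[X] = 10/3, a = 13.
Markov: P[X ≥ 13] ≤ μ/a = (10/3)/13 = 10/39.
Numerically: ≈ 0.25641.
(Since a = 13 > μ = 3.33333, the bound 10/39 is < 1 and informative.)

P[X ≥ 13] ≤ 10/39 ≈ 0.25641.


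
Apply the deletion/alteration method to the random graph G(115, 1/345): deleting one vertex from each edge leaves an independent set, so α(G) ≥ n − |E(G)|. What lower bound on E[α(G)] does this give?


E[|E(G)|] = C(115, 2)·p = 6555 · (1/345) = 19.
E[α(G)] ≥ n − E[|E(G)|] = 115 − 19 = 96.
Numerically: ≈ 96.00000.
(This is only a lower bound; the true E[α(G)] may be larger.)

E[α(G)] ≥ 96 ≈ 96.00000.


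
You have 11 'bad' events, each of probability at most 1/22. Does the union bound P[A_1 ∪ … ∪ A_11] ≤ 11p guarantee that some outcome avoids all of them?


Union bound: P[∪_{i=1}^{11} A_i] ≤ Σ_i P[A_i] ≤ 11·p = 11·(1/22) = 1/2.
Numerically: 1/2 ≈ 0.5000.
Is 1/2 < 1? YES.
Since P[∪ A_i] ≤ 1/2 < 1, the complement has P[∩ A_i^c] ≥ 1 − 1/2 = 1/2 > 0, so some outcome avoids every A_i.

11·p = 1/2 ≈ 0.5000; existence CERTIFIED by the union bound.


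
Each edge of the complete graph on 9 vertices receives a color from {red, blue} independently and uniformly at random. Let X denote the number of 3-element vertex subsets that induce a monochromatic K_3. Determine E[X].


Let X = Σ_S X_S over the C(9, 3) = 84 subsets S of size 3, where X_S = 1 if the K_3 on S is monochromatic.
For a fixed S, the K_3 on S has C(3, 2) = 3 edges. P[all 3 edges red] = (1/2)^3, and likewise for blue, so P[monochromatic] = 2·(1/2)^3 = 2^{1 − 3} = 1/4.
By linearity: E[X] = C(9, 3) · 2^{1 − 3} = 84 · 1/4 = 21.
Numerically: E[X] ≈ 21.0000.

E[X] = C(9,3)·2^(1−C(3,2)) = 21 ≈ 21.0000.


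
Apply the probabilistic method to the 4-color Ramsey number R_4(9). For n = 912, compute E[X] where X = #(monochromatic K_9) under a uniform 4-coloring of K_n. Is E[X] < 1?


E[X] = C(912, 9) · 4^{1 − 36} = 1156095740032081475120 · 4^{−35} = 1156095740032081475120/1180591620717411303424.
As a reduced fraction: E[X] = 72255983752005092195/73786976294838206464 ≈ 0.979.
Is E[X] < 1? YES.
Since E[X] < 1, there exists a 4-coloring of K_{912} with no monochromatic K_9; hence R_4(9) > 912.

E[X] = 72255983752005092195/73786976294838206464 ≈ 0.979; E[X] < 1, so R_4(9) > 912.


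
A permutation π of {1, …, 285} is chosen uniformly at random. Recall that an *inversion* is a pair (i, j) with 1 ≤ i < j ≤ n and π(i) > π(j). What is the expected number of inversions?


Write X = Σ X_I over the C(285, 2) = 40470 pairs i < j, with X_I the indicator of one inversion.
There are 40470 indicators.
For each fixed pair i < j, the values π(i) and π(j) are two distinct elements of {1, …, 285} in uniformly random order; by symmetry P[π(i) > π(j)] = 1/2.
By linearity: E[X] = 40470 · (1/2) = C(285, 2) · (1/2) = 40470/2 = 20235 ≈ 20235.00000.

E[X] = 20235 = 20235.00000.


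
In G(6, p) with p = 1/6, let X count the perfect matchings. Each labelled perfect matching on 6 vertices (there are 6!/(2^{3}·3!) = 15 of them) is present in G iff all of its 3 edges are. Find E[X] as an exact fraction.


K_6 has 6!/(2^{3}·3!) = 15 labelled perfect matchings.
For each such perfect matching H, let X_H = 1 if all 3 edges of H are present in G. Then P[X_H = 1] = p^{3} = (1/6)^{3} = 1/216.
By linearity of expectation: E[X] = Σ_H E[X_H] = 15 · p^{3} = 15 · 1/216 = 5/72.
Numerically: E[X] ≈ 0.06944.

E[X] = 15 · (1/6)^{3} = 5/72 ≈ 0.06944.


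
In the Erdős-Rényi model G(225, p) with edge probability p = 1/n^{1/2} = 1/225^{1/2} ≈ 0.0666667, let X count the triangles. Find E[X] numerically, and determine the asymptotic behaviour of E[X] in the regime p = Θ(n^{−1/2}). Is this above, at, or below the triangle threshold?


Number of potential triangles: C(225, 3) = 1873200.
Each occurs with probability p³ ≈ (0.0666667)³ ≈ 2.96296296e-04.
By linearity: E[X] = C(225, 3)·p³ ≈ 1873200 · 2.96296296e-04 ≈ 555.022222.
Since α = 1/2 < 1, p = c/n^{1/2} ≫ 1/n is above the triangle threshold p ~ 1/n. Asymptotically E[X] ~ (c³/6)·n^{3(1−α)} = (1³/6)·n^{1.5} → ∞; triangles are abundant w.h.p.

E[X] ≈ 555.022222; in regime p = Θ(1/n^{1/2}) E[X] diverges (above the triangle threshold p ~ 1/n).


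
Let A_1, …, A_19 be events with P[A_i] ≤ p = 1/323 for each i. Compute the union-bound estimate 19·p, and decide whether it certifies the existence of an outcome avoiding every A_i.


Union bound: P[∪_{i=1}^{19} A_i] ≤ Σ_i P[A_i] ≤ 19·p = 19·(1/323) = 1/17.
Numerically: 1/17 ≈ 0.059.
Is 1/17 < 1? YES.
Since P[∪ A_i] ≤ 1/17 < 1, the complement has P[∩ A_i^c] ≥ 1 − 1/17 = 16/17 > 0, so some outcome avoids every A_i.

19·p = 1/17 ≈ 0.059; existence CERTIFIED by the union bound.


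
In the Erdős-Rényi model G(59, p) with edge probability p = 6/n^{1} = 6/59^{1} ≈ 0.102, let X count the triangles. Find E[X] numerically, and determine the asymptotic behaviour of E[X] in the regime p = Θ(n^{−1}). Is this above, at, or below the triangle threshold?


Number of potential triangles: C(59, 3) = 32509.
Each occurs with probability p³ ≈ (0.102)³ ≈ 1.05171e-03.
By linearity: E[X] = C(59, 3)·p³ ≈ 32509 · 1.05171e-03 ≈ 34.190.
Here α = 1, so p = 6/n is exactly at the triangle threshold p ~ 1/n. Asymptotically E[X] → c³/6 = 6³/6 = 36 ≈ 36.000, a bounded constant. In this regime the triangle count is asymptotically Poisson(c³/6).

E[X] ≈ 34.190; in regime p = Θ(1/n^{1}) E[X] stays bounded (at the triangle threshold p ~ 1/n).


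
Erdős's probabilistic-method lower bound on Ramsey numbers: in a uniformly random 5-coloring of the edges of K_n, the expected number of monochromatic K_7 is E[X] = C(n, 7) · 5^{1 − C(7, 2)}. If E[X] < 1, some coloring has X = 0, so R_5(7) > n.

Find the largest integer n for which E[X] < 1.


We need C(n, 7) · 5^{1 − 21} < 1, i.e. C(n, 7) < 5^{21 − 1} = 95367431640625.
Check values of n near the boundary:
  n = 336: C(336, 7) = 90079147136880; 90079147136880 < 95367431640625? YES
  n = 337: C(337, 7) = 91989916924632; 91989916924632 < 95367431640625? YES
  n = 338: C(338, 7) = 93935323022736; 93935323022736 < 95367431640625? YES
  n = 339: C(339, 7) = 95915887062372; 95915887062372 < 95367431640625? NO
  n = 340: C(340, 7) = 97932136940560; 97932136940560 < 95367431640625? NO
The largest n with C(n, 7) < 95367431640625 is n = 338 (where E[X] = 93935323022736/95367431640625 ≈ 0.9850). Hence R_5(7) > 338, i.e. R_5(7) ≥ 339.

Largest n = 338; hence R_5(7) > 338.


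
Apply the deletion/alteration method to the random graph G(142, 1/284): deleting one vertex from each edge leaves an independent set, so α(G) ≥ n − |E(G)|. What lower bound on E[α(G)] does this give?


E[|E(G)|] = C(142, 2)·p = 10011 · (1/284) = 141/4.
E[α(G)] ≥ n − E[|E(G)|] = 142 − 141/4 = 427/4.
Numerically: ≈ 106.750000.
(This is only a lower bound; the true E[α(G)] may be larger.)

E[α(G)] ≥ 427/4 ≈ 106.750000.


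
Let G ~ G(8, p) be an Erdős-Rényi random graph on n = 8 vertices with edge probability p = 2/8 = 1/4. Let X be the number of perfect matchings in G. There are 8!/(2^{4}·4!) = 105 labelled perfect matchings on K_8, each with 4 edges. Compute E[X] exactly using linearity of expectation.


K_8 has 8!/(2^{4}·4!) = 105 labelled perfect matchings.
For each such perfect matching H, let X_H = 1 if all 4 edges of H are present in G. Then P[X_H = 1] = p^{4} = (1/4)^{4} = 1/256.
By linearity: E[X] = Σ_H E[X_H] = 105 · p^{4} = 105 · 1/256 = 105/256.
Numerically: E[X] ≈ 0.41.

E[X] = 105 · (1/4)^{4} = 105/256 ≈ 0.41.


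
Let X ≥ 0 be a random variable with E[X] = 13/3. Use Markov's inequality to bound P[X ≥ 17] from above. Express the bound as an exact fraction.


μ = E[X] = 13/3, a = 17.
Markov: P[X ≥ 17] ≤ μ/a = (13/3)/17 = 13/51.
Numerically: ≈ 0.254902.
(Since a = 17 > μ = 4.333333, the bound 13/51 is < 1 and informative.)

P[X ≥ 17] ≤ 13/51 ≈ 0.254902.


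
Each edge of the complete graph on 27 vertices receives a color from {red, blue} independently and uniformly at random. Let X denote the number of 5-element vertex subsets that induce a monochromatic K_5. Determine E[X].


Let X = Σ_S X_S over the C(27, 5) = 80730 subsets S of size 5, where X_S = 1 if the K_5 on S is monochromatic.
For a fixed S, the K_5 on S has C(5, 2) = 10 edges. P[all 10 edges red] = (1/2)^10, and likewise for blue, so P[monochromatic] = 2·(1/2)^10 = 2^{1 − 10} = 1/512.
By linearity of expectation: E[X] = C(27, 5) · 2^{1 − 10} = 80730 · 1/512 = 40365/256.
Numerically: E[X] ≈ 157.67578.

E[X] = C(27,5)·2^(1−C(5,2)) = 40365/256 ≈ 157.67578.


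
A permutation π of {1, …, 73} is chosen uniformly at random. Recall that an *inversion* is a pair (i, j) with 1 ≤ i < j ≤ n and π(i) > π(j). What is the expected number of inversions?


Write X = Σ X_I over the C(73, 2) = 2628 pairs i < j, with X_I the indicator of one inversion.
There are 2628 indicators.
For each fixed pair i < j, the values π(i) and π(j) are two distinct elements of {1, …, 73} in uniformly random order; by symmetry P[π(i) > π(j)] = 1/2.
By linearity: E[X] = 2628 · (1/2) = C(73, 2) · (1/2) = 2628/2 = 1314 ≈ 1314.00000.

E[X] = 1314 = 1314.00000.


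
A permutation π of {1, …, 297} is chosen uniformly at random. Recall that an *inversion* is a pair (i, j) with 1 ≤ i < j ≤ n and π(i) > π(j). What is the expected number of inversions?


Write X = Σ X_I over the C(297, 2) = 43956 pairs i < j, with X_I the indicator of one inversion.
There are 43956 indicators.
For each fixed pair i < j, the values π(i) and π(j) are two distinct elements of {1, …, 297} in uniformly random order; by symmetry P[π(i) > π(j)] = 1/2.
By linearity: E[X] = 43956 · (1/2) = C(297, 2) · (1/2) = 43956/2 = 21978 ≈ 21978.000000.

E[X] = 21978 = 21978.000000.


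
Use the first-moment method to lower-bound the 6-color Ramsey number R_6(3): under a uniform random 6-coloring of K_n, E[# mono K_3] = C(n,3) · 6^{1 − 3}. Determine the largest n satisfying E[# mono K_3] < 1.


We need C(n, 3) · 6^{1 − 3} < 1, i.e. C(n, 3) < 6^{3 − 1} = 36.
Check values of n near the boundary:
  n = 4: C(4, 3) = 4; 4 < 36? YES
  n = 5: C(5, 3) = 10; 10 < 36? YES
  n = 6: C(6, 3) = 20; 20 < 36? YES
  n = 7: C(7, 3) = 35; 35 < 36? YES
  n = 8: C(8, 3) = 56; 56 < 36? NO
  n = 9: C(9, 3) = 84; 84 < 36? NO
The largest n with C(n, 3) < 36 is n = 7 (where E[X] = 35/36 ≈ 0.972). Hence R_6(3) > 7, i.e. R_6(3) ≥ 8.

Largest n = 7; hence R_6(3) > 7.
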